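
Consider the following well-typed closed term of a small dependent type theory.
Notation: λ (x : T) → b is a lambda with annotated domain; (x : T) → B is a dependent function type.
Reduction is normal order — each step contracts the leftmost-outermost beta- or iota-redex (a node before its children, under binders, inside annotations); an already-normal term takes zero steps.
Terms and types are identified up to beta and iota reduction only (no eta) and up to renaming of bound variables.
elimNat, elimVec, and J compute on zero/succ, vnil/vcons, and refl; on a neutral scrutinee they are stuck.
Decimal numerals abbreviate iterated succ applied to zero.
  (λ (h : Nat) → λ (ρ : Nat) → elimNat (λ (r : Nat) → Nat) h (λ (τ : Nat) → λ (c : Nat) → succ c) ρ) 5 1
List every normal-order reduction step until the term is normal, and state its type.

normal-order reduction:
  (λ (h : Nat) → λ (ρ : Nat) → elimNat (λ (r : Nat) → Nat) h (λ (τ : Nat) → λ (c : Nat) → succ c) ρ) 5 1
  ~> (λ (h : Nat) → elimNat (λ (ρ : Nat) → Nat) 5 (λ (r : Nat) → λ (τ : Nat) → succ τ) h) 1
  ~> elimNat (λ (h : Nat) → Nat) 5 (λ (ρ : Nat) → λ (r : Nat) → succ r) 1
  ~> (λ (h : Nat) → λ (ρ : Nat) → succ ρ) 0 (elimNat (λ (r : Nat) → Nat) 5 (λ (τ : Nat) → λ (c : Nat) → succ c) 0)
  ~> (λ (h : Nat) → succ h) (elimNat (λ (ρ : Nat) → Nat) 5 (λ (r : Nat) → λ (τ : Nat) → succ τ) 0)
  ~> succ (elimNat (λ (h : Nat) → Nat) 5 (λ (ρ : Nat) → λ (r : Nat) → succ r) 0)
  ~> 6
type:
  Nat


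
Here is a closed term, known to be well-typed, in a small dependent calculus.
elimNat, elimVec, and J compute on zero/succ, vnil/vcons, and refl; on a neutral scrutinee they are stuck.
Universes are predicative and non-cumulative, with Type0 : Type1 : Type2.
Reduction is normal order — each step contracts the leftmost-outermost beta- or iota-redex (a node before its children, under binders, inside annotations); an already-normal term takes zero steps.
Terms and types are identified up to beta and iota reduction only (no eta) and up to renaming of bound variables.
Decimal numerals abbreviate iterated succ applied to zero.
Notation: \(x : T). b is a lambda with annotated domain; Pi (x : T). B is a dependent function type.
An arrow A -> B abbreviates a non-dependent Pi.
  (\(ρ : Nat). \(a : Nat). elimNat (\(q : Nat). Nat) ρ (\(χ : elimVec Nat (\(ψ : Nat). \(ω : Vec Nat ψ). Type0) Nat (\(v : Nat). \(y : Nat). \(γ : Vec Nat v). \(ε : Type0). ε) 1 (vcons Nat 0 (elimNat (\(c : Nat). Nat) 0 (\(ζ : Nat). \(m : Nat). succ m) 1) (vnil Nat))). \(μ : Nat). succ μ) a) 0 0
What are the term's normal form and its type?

normal form:
  0
the term's type:
  Nat
observation: reduction starts at a beta-redex, and 3 normal-order steps reach the normal form.


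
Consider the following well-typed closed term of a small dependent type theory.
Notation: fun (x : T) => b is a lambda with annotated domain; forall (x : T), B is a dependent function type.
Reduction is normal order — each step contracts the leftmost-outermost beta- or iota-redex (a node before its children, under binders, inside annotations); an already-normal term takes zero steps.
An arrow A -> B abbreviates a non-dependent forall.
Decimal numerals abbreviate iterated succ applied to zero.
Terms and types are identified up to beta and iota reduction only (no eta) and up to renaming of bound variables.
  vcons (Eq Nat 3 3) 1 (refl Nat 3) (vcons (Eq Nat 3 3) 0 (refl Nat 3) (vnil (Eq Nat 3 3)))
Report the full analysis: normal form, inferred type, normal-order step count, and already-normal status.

resulting normal form:
  vcons (Eq Nat 3 3) 1 (refl Nat 3) (vcons (Eq Nat 3 3) 0 (refl Nat 3) (vnil (Eq Nat 3 3)))
the term's type:
  Vec (Eq Nat 3 3) 2
reduction steps (normal order): 0
term was already normal: yes


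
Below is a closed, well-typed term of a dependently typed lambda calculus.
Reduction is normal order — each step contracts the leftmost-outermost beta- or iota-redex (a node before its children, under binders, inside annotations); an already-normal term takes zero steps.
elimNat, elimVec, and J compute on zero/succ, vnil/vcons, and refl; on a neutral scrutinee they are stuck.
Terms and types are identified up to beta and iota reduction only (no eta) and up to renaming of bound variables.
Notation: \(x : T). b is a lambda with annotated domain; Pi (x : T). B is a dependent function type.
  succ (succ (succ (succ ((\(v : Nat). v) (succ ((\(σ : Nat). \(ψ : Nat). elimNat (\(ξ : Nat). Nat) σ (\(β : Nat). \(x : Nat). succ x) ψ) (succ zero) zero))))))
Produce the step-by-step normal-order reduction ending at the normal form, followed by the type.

reduction (normal order):
  succ (succ (succ (succ ((\(v : Nat). v) (succ ((\(σ : Nat). \(ψ : Nat). elimNat (\(ξ : Nat). Nat) σ (\(β : Nat). \(x : Nat). succ x) ψ) (succ zero) zero))))))
  ~> succ (succ (succ (succ (succ ((\(v : Nat). \(σ : Nat). elimNat (\(ψ : Nat). Nat) v (\(ξ : Nat). \(β : Nat). succ β) σ) (succ zero) zero)))))
  ~> succ (succ (succ (succ (succ ((\(v : Nat). elimNat (\(σ : Nat). Nat) (succ zero) (\(ψ : Nat). \(ξ : Nat). succ ξ) v) zero)))))
  ~> succ (succ (succ (succ (succ (elimNat (\(v : Nat). Nat) (succ zero) (\(σ : Nat). \(ψ : Nat). succ ψ) zero)))))
  ~> succ (succ (succ (succ (succ (succ zero)))))
inferred type:
  Nat


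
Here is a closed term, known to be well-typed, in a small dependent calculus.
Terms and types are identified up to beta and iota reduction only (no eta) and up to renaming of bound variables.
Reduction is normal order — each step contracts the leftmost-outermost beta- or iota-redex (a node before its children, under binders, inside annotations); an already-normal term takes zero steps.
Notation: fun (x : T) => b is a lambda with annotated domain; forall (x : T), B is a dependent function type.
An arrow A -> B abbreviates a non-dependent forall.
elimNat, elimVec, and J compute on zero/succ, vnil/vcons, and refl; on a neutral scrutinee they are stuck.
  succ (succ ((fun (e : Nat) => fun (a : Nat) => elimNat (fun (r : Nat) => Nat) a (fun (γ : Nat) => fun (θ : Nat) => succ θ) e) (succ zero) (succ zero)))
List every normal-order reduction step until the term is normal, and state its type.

normal-order reduction:
  succ (succ ((fun (e : Nat) => fun (a : Nat) => elimNat (fun (r : Nat) => Nat) a (fun (γ : Nat) => fun (θ : Nat) => succ θ) e) (succ zero) (succ zero)))
  ~> succ (succ ((fun (e : Nat) => elimNat (fun (a : Nat) => Nat) e (fun (r : Nat) => fun (γ : Nat) => succ γ) (succ zero)) (succ zero)))
  ~> succ (succ (elimNat (fun (e : Nat) => Nat) (succ zero) (fun (a : Nat) => fun (r : Nat) => succ r) (succ zero)))
  ~> succ (succ ((fun (e : Nat) => fun (a : Nat) => succ a) zero (elimNat (fun (r : Nat) => Nat) (succ zero) (fun (γ : Nat) => fun (θ : Nat) => succ θ) zero)))
  ~> succ (succ ((fun (e : Nat) => succ e) (elimNat (fun (a : Nat) => Nat) (succ zero) (fun (r : Nat) => fun (γ : Nat) => succ γ) zero)))
  ~> succ (succ (succ (elimNat (fun (e : Nat) => Nat) (succ zero) (fun (a : Nat) => fun (r : Nat) => succ r) zero)))
  ~> succ (succ (succ (succ zero)))
inferred type:
  Nat


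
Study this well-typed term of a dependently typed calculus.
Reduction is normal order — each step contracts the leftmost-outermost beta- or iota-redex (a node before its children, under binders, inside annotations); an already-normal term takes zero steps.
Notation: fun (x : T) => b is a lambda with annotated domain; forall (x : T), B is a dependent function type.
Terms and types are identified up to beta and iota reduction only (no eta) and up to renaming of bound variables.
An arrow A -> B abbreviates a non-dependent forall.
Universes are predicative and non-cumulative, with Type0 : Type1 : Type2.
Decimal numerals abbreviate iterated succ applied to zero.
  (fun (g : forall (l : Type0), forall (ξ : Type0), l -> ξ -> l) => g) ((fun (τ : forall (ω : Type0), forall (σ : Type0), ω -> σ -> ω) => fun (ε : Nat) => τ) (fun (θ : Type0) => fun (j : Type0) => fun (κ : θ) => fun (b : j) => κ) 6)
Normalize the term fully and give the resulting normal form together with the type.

normal form:
  fun (g : Type0) => fun (l : Type0) => fun (ξ : g) => fun (τ : l) => ξ
type:
  forall (g : Type0), forall (l : Type0), g -> l -> g
observation: contracting a beta-redex first, the term normalizes in 3 steps.


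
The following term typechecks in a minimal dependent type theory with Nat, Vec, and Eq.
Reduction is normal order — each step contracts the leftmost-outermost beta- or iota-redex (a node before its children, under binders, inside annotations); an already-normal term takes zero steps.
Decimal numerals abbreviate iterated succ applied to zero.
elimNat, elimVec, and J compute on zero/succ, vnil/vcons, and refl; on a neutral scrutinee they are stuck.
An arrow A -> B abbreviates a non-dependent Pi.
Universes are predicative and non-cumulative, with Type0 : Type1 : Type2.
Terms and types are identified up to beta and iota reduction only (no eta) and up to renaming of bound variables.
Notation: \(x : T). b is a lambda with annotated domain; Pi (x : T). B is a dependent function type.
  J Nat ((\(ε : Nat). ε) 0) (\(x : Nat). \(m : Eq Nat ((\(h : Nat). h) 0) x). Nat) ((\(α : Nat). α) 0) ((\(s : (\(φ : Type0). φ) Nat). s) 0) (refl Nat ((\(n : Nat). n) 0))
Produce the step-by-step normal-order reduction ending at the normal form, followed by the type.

normal-order reduction sequence:
  J Nat ((\(ε : Nat). ε) 0) (\(x : Nat). \(m : Eq Nat ((\(h : Nat). h) 0) x). Nat) ((\(α : Nat). α) 0) ((\(s : (\(φ : Type0). φ) Nat). s) 0) (refl Nat ((\(n : Nat). n) 0))
  ~> (\(ε : Nat). ε) 0
  ~> 0
inferred type:
  Nat


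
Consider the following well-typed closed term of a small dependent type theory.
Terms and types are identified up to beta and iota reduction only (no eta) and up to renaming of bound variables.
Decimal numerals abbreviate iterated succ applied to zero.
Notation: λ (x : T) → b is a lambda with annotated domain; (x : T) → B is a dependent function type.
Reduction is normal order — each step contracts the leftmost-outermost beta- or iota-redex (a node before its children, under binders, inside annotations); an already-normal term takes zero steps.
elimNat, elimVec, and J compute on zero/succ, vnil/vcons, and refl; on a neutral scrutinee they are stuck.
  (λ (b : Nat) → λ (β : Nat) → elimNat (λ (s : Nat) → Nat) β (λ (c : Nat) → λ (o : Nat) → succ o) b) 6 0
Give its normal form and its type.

resulting normal form:
  6
inferred type:
  Nat
observation: 21 normal-order steps normalize the term, beginning with a beta-redex.


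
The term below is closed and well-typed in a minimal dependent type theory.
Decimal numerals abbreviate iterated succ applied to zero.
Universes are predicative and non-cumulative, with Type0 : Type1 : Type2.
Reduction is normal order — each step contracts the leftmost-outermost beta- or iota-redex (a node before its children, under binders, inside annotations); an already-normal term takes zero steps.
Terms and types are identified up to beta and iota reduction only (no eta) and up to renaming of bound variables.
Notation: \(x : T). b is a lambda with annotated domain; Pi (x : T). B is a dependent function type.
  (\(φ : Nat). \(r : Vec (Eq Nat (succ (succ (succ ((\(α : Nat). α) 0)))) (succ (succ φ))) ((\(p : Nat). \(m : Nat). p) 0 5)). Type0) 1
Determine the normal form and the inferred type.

normal form:
  \(φ : Vec (Eq Nat 3 3) 0). Type0
the term's type:
  Pi (φ : Vec (Eq Nat 3 3) 0). Type1


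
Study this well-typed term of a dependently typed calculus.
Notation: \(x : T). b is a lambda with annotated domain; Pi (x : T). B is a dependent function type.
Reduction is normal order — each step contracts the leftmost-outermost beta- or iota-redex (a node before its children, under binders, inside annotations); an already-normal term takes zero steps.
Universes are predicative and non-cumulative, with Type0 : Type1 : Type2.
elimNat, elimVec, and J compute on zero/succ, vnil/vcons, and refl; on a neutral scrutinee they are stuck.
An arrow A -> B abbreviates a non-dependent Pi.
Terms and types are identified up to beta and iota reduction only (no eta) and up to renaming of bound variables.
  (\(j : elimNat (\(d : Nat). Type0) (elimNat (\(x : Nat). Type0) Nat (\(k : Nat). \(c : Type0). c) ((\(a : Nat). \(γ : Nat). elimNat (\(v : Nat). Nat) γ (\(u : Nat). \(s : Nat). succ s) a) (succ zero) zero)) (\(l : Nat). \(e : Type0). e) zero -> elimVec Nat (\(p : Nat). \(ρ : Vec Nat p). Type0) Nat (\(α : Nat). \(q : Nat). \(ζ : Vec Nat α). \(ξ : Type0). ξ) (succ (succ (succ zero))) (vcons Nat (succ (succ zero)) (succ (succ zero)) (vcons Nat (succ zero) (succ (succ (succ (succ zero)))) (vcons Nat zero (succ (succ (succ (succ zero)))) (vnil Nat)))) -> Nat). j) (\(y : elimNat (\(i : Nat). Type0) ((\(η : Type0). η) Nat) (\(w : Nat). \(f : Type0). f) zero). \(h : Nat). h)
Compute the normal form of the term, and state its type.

resulting normal form:
  \(j : Nat). \(d : Nat). d
type:
  Nat -> Nat -> Nat
observation: 3 normal-order steps normalize the term, beginning with a beta-redex.


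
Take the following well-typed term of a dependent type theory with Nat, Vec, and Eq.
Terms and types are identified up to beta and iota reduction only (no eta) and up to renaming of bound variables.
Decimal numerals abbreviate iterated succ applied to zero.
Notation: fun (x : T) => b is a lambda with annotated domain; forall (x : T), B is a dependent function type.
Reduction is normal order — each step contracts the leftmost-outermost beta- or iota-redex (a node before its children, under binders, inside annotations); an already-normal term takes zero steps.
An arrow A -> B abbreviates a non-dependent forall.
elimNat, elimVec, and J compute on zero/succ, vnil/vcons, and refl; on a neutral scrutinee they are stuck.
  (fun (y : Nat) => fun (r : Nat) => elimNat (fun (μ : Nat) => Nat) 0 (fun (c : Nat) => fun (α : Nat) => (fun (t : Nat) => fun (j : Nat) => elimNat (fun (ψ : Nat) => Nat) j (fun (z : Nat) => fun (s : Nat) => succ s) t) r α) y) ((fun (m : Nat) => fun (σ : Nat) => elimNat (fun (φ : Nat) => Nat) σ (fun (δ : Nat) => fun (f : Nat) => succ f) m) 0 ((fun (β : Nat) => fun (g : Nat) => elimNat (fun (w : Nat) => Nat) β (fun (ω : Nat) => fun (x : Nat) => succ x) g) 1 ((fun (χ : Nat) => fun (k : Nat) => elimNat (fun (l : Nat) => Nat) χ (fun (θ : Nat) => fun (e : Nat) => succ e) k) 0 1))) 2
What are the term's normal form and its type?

normal form:
  4
type:
  Nat
observation: normalization takes exactly 33 steps under the normal-order strategy.


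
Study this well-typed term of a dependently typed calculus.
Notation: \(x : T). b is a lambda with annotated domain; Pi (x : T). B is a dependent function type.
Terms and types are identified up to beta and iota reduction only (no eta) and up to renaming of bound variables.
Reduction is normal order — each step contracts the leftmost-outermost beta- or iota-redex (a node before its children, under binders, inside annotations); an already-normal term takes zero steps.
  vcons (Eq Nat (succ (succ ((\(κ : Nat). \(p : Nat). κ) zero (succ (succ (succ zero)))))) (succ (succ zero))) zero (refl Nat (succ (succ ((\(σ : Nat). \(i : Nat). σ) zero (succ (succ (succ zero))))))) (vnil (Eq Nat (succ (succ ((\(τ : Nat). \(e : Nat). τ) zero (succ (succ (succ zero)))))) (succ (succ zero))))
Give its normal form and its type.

resulting normal form:
  vcons (Eq Nat (succ (succ zero)) (succ (succ zero))) zero (refl Nat (succ (succ zero))) (vnil (Eq Nat (succ (succ zero)) (succ (succ zero))))
inferred type:
  Vec (Eq Nat (succ (succ zero)) (succ (succ zero))) (succ zero)
observation: normalization takes exactly 6 steps under the normal-order strategy.


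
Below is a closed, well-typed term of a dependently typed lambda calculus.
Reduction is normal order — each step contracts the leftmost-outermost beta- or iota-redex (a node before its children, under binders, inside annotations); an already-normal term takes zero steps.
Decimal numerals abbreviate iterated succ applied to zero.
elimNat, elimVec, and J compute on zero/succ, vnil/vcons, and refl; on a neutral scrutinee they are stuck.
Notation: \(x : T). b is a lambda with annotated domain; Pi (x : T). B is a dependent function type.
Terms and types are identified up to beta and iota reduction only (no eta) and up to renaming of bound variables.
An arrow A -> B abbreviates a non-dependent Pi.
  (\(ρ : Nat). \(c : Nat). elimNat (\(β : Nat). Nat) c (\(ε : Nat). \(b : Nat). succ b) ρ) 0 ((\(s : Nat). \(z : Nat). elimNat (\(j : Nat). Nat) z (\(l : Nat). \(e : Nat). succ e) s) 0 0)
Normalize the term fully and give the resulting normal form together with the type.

normal form:
  0
type:
  Nat
observation: the leftmost-outermost redex is a beta-redex, and normalization takes 6 steps.


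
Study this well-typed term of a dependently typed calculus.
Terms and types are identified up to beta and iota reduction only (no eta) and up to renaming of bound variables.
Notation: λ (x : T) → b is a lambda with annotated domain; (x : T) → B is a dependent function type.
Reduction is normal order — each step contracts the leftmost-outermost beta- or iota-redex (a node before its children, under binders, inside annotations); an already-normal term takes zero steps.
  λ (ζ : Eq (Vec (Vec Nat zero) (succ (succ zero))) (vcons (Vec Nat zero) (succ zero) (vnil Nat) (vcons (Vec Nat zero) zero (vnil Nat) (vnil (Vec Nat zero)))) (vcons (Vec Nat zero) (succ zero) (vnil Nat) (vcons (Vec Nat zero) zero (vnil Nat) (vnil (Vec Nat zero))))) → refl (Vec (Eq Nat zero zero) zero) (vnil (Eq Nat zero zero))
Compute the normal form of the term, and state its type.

reduced normal form:
  λ (ζ : Eq (Vec (Vec Nat zero) (succ (succ zero))) (vcons (Vec Nat zero) (succ zero) (vnil Nat) (vcons (Vec Nat zero) zero (vnil Nat) (vnil (Vec Nat zero)))) (vcons (Vec Nat zero) (succ zero) (vnil Nat) (vcons (Vec Nat zero) zero (vnil Nat) (vnil (Vec Nat zero))))) → refl (Vec (Eq Nat zero zero) zero) (vnil (Eq Nat zero zero))
type:
  (ζ : Eq (Vec (Vec Nat zero) (succ (succ zero))) (vcons (Vec Nat zero) (succ zero) (vnil Nat) (vcons (Vec Nat zero) zero (vnil Nat) (vnil (Vec Nat zero)))) (vcons (Vec Nat zero) (succ zero) (vnil Nat) (vcons (Vec Nat zero) zero (vnil Nat) (vnil (Vec Nat zero))))) → Eq (Vec (Eq Nat zero zero) zero) (vnil (Eq Nat zero zero)) (vnil (Eq Nat zero zero))


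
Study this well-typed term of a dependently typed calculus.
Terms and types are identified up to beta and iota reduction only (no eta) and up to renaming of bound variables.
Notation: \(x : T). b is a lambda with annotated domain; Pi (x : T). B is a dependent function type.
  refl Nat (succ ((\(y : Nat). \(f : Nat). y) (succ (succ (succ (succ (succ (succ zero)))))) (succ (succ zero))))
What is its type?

inferred type:
  Eq Nat (succ (succ (succ (succ (succ (succ (succ zero))))))) (succ (succ (succ (succ (succ (succ (succ zero)))))))


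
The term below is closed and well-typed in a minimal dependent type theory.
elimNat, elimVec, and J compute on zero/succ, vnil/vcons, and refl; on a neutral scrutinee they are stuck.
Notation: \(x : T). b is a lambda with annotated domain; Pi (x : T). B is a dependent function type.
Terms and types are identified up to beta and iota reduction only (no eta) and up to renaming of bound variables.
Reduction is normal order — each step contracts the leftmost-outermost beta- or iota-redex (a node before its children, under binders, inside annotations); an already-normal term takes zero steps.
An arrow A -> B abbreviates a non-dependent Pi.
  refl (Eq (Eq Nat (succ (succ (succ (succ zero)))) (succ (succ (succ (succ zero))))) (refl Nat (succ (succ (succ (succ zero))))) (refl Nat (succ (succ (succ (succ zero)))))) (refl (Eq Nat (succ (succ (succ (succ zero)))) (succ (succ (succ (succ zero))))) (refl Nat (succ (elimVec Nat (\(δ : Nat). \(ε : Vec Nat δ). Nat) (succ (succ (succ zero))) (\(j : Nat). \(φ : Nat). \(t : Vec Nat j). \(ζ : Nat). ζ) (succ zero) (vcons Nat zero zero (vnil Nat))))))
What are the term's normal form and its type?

reduced normal form:
  refl (Eq (Eq Nat (succ (succ (succ (succ zero)))) (succ (succ (succ (succ zero))))) (refl Nat (succ (succ (succ (succ zero))))) (refl Nat (succ (succ (succ (succ zero)))))) (refl (Eq Nat (succ (succ (succ (succ zero)))) (succ (succ (succ (succ zero))))) (refl Nat (succ (succ (succ (succ zero))))))
inferred type:
  Eq (Eq (Eq Nat (succ (succ (succ (succ zero)))) (succ (succ (succ (succ zero))))) (refl Nat (succ (succ (succ (succ zero))))) (refl Nat (succ (succ (succ (succ zero)))))) (refl (Eq Nat (succ (succ (succ (succ zero)))) (succ (succ (succ (succ zero))))) (refl Nat (succ (succ (succ (succ zero)))))) (refl (Eq Nat (succ (succ (succ (succ zero)))) (succ (succ (succ (succ zero))))) (refl Nat (succ (succ (succ (succ zero))))))
observation: normalization takes exactly 6 steps under the normal-order strategy.


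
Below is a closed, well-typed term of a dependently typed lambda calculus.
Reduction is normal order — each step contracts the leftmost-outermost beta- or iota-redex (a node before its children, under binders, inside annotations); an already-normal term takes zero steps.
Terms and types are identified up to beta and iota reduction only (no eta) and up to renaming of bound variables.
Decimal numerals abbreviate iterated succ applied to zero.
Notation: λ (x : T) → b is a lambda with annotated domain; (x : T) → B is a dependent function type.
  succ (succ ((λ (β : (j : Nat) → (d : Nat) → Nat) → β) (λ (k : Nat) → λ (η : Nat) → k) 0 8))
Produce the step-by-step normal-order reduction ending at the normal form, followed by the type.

normal-order reduction sequence:
  succ (succ ((λ (β : (j : Nat) → (d : Nat) → Nat) → β) (λ (k : Nat) → λ (η : Nat) → k) 0 8))
  ~> succ (succ ((λ (β : Nat) → λ (j : Nat) → β) 0 8))
  ~> succ (succ ((λ (β : Nat) → 0) 8))
  ~> 2
inferred type:
  Nat


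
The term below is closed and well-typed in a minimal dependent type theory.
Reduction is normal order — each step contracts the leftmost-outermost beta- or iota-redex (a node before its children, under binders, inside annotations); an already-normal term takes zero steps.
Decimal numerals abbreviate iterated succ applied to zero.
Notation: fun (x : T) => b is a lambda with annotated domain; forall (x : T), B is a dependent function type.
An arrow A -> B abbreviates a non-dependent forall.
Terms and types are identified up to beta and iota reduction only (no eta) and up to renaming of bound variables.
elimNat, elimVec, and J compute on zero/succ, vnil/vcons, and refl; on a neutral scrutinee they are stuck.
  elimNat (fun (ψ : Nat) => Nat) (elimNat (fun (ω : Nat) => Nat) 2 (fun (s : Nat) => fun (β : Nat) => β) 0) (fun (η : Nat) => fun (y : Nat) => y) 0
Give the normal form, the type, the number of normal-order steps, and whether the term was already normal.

resulting normal form:
  2
the term's type:
  Nat
reduction steps (normal order): 2
started in normal form: no
first redex: an elimNat iota-redex


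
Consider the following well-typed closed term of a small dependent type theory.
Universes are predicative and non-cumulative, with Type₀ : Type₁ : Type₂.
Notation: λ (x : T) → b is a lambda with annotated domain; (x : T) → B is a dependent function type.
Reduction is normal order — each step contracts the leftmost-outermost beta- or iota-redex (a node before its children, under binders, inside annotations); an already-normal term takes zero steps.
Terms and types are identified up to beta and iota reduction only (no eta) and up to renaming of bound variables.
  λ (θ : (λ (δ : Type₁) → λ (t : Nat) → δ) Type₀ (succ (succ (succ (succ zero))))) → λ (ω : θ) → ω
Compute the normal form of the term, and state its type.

reduced normal form:
  λ (θ : Type₀) → λ (δ : θ) → δ
the term's type:
  (θ : Type₀) → (δ : θ) → θ
observation: reduction starts at a beta-redex, and 2 normal-order steps reach the normal form.


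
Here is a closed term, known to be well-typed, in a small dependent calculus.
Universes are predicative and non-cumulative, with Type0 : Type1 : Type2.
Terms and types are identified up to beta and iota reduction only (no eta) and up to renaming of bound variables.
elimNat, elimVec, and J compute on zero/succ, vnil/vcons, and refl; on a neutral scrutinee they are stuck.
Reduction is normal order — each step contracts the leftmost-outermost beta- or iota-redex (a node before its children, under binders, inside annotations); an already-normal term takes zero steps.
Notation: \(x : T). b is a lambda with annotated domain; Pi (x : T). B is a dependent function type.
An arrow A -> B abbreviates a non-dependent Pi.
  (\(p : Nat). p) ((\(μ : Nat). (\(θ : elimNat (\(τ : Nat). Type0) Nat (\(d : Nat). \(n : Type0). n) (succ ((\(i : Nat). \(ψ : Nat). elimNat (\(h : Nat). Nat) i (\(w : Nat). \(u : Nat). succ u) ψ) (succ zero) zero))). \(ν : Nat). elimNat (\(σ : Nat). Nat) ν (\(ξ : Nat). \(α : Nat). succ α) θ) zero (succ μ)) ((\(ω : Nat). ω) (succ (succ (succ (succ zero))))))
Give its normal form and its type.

reduced normal form:
  succ (succ (succ (succ (succ zero))))
the term's type:
  Nat
observation: reduction starts at a beta-redex, and 6 normal-order steps reach the normal form.


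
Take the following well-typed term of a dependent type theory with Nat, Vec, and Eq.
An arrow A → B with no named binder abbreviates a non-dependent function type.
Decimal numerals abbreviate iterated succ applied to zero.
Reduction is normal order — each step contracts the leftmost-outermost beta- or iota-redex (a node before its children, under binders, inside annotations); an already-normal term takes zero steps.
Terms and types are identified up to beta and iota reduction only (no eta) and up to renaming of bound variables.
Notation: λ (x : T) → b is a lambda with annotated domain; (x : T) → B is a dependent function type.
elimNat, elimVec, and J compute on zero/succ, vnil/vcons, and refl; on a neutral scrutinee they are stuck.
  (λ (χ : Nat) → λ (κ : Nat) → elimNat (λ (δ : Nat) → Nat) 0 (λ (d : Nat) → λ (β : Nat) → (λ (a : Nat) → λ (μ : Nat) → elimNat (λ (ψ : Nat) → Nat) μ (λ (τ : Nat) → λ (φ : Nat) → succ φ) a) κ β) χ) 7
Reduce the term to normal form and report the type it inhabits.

reduced normal form:
  λ (χ : Nat) → elimNat (λ (κ : Nat) → Nat) (elimNat (λ (δ : Nat) → Nat) (elimNat (λ (d : Nat) → Nat) (elimNat (λ (β : Nat) → Nat) (elimNat (λ (a : Nat) → Nat) (elimNat (λ (μ : Nat) → Nat) (elimNat (λ (ψ : Nat) → Nat) 0 (λ (τ : Nat) → λ (φ : Nat) → succ φ) χ) (λ (t : Nat) → λ (α : Nat) → succ α) χ) (λ (ζ : Nat) → λ (θ : Nat) → succ θ) χ) (λ (ε : Nat) → λ (z : Nat) → succ z) χ) (λ (k : Nat) → λ (ρ : Nat) → succ ρ) χ) (λ (r : Nat) → λ (ν : Nat) → succ ν) χ) (λ (h : Nat) → λ (q : Nat) → succ q) χ
type:
  Nat → Nat
observation: the first redex contracted is a beta-redex; the normal form is reached in 37 normal-order steps.


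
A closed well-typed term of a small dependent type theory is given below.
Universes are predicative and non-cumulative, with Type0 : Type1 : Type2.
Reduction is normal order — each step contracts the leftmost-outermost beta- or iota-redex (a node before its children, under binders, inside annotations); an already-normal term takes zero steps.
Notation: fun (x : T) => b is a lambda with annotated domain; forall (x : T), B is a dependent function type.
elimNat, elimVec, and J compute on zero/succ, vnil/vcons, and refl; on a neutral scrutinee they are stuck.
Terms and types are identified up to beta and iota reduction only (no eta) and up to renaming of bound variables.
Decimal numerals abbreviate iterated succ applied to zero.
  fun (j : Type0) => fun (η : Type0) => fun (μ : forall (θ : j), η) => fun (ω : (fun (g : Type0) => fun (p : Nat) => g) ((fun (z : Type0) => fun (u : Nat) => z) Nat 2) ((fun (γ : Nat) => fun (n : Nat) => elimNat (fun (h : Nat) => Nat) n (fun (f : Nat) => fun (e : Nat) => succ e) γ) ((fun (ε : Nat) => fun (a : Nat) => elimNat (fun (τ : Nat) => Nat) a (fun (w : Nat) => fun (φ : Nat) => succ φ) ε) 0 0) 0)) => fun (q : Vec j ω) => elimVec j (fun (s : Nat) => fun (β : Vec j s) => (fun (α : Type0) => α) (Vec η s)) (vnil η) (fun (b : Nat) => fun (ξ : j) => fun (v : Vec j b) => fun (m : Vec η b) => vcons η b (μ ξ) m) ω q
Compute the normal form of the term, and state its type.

normal form:
  fun (j : Type0) => fun (η : Type0) => fun (μ : forall (θ : j), η) => fun (ω : Nat) => fun (g : Vec j ω) => elimVec j (fun (p : Nat) => fun (z : Vec j p) => Vec η p) (vnil η) (fun (u : Nat) => fun (γ : j) => fun (n : Vec j u) => fun (h : Vec η u) => vcons η u (μ γ) h) ω g
inferred type:
  forall (j : Type0), forall (η : Type0), forall (μ : forall (θ : j), η), forall (ω : Nat), forall (g : Vec j ω), Vec η ω


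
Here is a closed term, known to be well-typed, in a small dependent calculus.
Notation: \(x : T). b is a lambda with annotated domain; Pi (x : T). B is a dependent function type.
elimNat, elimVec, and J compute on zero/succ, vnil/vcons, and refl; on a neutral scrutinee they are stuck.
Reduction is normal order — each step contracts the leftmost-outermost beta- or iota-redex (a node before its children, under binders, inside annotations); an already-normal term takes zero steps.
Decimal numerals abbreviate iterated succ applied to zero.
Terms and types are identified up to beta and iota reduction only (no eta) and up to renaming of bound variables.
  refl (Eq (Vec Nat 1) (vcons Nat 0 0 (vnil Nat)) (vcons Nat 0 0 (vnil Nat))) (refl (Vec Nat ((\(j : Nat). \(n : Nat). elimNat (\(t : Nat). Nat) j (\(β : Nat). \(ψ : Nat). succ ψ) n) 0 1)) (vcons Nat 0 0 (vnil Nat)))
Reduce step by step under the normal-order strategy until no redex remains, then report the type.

normal-order reduction sequence:
  refl (Eq (Vec Nat 1) (vcons Nat 0 0 (vnil Nat)) (vcons Nat 0 0 (vnil Nat))) (refl (Vec Nat ((\(j : Nat). \(n : Nat). elimNat (\(t : Nat). Nat) j (\(β : Nat). \(ψ : Nat). succ ψ) n) 0 1)) (vcons Nat 0 0 (vnil Nat)))
  ~> refl (Eq (Vec Nat 1) (vcons Nat 0 0 (vnil Nat)) (vcons Nat 0 0 (vnil Nat))) (refl (Vec Nat ((\(j : Nat). elimNat (\(n : Nat). Nat) 0 (\(t : Nat). \(β : Nat). succ β) j) 1)) (vcons Nat 0 0 (vnil Nat)))
  ~> refl (Eq (Vec Nat 1) (vcons Nat 0 0 (vnil Nat)) (vcons Nat 0 0 (vnil Nat))) (refl (Vec Nat (elimNat (\(j : Nat). Nat) 0 (\(n : Nat). \(t : Nat). succ t) 1)) (vcons Nat 0 0 (vnil Nat)))
  ~> refl (Eq (Vec Nat 1) (vcons Nat 0 0 (vnil Nat)) (vcons Nat 0 0 (vnil Nat))) (refl (Vec Nat ((\(j : Nat). \(n : Nat). succ n) 0 (elimNat (\(t : Nat). Nat) 0 (\(β : Nat). \(ψ : Nat). succ ψ) 0))) (vcons Nat 0 0 (vnil Nat)))
  ~> refl (Eq (Vec Nat 1) (vcons Nat 0 0 (vnil Nat)) (vcons Nat 0 0 (vnil Nat))) (refl (Vec Nat ((\(j : Nat). succ j) (elimNat (\(n : Nat). Nat) 0 (\(t : Nat). \(β : Nat). succ β) 0))) (vcons Nat 0 0 (vnil Nat)))
  ~> refl (Eq (Vec Nat 1) (vcons Nat 0 0 (vnil Nat)) (vcons Nat 0 0 (vnil Nat))) (refl (Vec Nat (succ (elimNat (\(j : Nat). Nat) 0 (\(n : Nat). \(t : Nat). succ t) 0))) (vcons Nat 0 0 (vnil Nat)))
  ~> refl (Eq (Vec Nat 1) (vcons Nat 0 0 (vnil Nat)) (vcons Nat 0 0 (vnil Nat))) (refl (Vec Nat 1) (vcons Nat 0 0 (vnil Nat)))
type:
  Eq (Eq (Vec Nat 1) (vcons Nat 0 0 (vnil Nat)) (vcons Nat 0 0 (vnil Nat))) (refl (Vec Nat 1) (vcons Nat 0 0 (vnil Nat))) (refl (Vec Nat 1) (vcons Nat 0 0 (vnil Nat)))


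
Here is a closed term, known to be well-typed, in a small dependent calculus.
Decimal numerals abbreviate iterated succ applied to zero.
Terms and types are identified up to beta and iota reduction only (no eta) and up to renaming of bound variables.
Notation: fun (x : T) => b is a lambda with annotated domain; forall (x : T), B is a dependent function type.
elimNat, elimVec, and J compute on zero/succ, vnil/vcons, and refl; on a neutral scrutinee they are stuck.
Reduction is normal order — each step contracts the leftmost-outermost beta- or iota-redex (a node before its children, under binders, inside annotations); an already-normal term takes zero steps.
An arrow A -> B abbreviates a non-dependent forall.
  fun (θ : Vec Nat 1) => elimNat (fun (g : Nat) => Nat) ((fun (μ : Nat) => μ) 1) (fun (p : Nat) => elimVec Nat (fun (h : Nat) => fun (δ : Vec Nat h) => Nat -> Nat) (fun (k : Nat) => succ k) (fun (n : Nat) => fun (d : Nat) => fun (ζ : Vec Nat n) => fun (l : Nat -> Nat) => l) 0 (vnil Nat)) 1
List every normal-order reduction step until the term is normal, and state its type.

reduction (normal order):
  fun (θ : Vec Nat 1) => elimNat (fun (g : Nat) => Nat) ((fun (μ : Nat) => μ) 1) (fun (p : Nat) => elimVec Nat (fun (h : Nat) => fun (δ : Vec Nat h) => Nat -> Nat) (fun (k : Nat) => succ k) (fun (n : Nat) => fun (d : Nat) => fun (ζ : Vec Nat n) => fun (l : Nat -> Nat) => l) 0 (vnil Nat)) 1
  ~> fun (θ : Vec Nat 1) => (fun (g : Nat) => elimVec Nat (fun (μ : Nat) => fun (p : Vec Nat μ) => Nat -> Nat) (fun (h : Nat) => succ h) (fun (δ : Nat) => fun (k : Nat) => fun (n : Vec Nat δ) => fun (d : Nat -> Nat) => d) 0 (vnil Nat)) 0 (elimNat (fun (ζ : Nat) => Nat) ((fun (l : Nat) => l) 1) (fun (ξ : Nat) => elimVec Nat (fun (o : Nat) => fun (φ : Vec Nat o) => Nat -> Nat) (fun (i : Nat) => succ i) (fun (t : Nat) => fun (τ : Nat) => fun (q : Vec Nat t) => fun (β : Nat -> Nat) => β) 0 (vnil Nat)) 0)
  ~> fun (θ : Vec Nat 1) => elimVec Nat (fun (g : Nat) => fun (μ : Vec Nat g) => Nat -> Nat) (fun (p : Nat) => succ p) (fun (h : Nat) => fun (δ : Nat) => fun (k : Vec Nat h) => fun (n : Nat -> Nat) => n) 0 (vnil Nat) (elimNat (fun (d : Nat) => Nat) ((fun (ζ : Nat) => ζ) 1) (fun (l : Nat) => elimVec Nat (fun (ξ : Nat) => fun (o : Vec Nat ξ) => Nat -> Nat) (fun (φ : Nat) => succ φ) (fun (i : Nat) => fun (t : Nat) => fun (τ : Vec Nat i) => fun (q : Nat -> Nat) => q) 0 (vnil Nat)) 0)
  ~> fun (θ : Vec Nat 1) => (fun (g : Nat) => succ g) (elimNat (fun (μ : Nat) => Nat) ((fun (p : Nat) => p) 1) (fun (h : Nat) => elimVec Nat (fun (δ : Nat) => fun (k : Vec Nat δ) => Nat -> Nat) (fun (n : Nat) => succ n) (fun (d : Nat) => fun (ζ : Nat) => fun (l : Vec Nat d) => fun (ξ : Nat -> Nat) => ξ) 0 (vnil Nat)) 0)
  ~> fun (θ : Vec Nat 1) => succ (elimNat (fun (g : Nat) => Nat) ((fun (μ : Nat) => μ) 1) (fun (p : Nat) => elimVec Nat (fun (h : Nat) => fun (δ : Vec Nat h) => Nat -> Nat) (fun (k : Nat) => succ k) (fun (n : Nat) => fun (d : Nat) => fun (ζ : Vec Nat n) => fun (l : Nat -> Nat) => l) 0 (vnil Nat)) 0)
  ~> fun (θ : Vec Nat 1) => succ ((fun (g : Nat) => g) 1)
  ~> fun (θ : Vec Nat 1) => 2
the term's type:
  Vec Nat 1 -> Nat


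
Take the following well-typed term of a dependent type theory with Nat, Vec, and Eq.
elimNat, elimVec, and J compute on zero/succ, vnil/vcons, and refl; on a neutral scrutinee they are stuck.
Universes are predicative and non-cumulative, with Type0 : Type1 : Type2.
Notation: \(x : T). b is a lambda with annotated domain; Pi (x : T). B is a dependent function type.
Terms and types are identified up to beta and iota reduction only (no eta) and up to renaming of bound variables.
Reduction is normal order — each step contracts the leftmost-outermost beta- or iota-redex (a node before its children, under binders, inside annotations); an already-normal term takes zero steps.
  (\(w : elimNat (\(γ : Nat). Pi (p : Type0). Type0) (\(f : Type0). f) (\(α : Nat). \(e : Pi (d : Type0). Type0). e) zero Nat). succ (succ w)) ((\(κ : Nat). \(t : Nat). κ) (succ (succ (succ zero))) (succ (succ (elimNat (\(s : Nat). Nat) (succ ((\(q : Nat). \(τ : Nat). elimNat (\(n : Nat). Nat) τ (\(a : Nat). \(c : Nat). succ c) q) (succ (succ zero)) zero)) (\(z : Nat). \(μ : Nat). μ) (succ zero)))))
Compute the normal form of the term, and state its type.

normal form:
  succ (succ (succ (succ (succ zero))))
type:
  Nat
observation: the leftmost-outermost redex is a beta-redex, and normalization takes 3 steps.


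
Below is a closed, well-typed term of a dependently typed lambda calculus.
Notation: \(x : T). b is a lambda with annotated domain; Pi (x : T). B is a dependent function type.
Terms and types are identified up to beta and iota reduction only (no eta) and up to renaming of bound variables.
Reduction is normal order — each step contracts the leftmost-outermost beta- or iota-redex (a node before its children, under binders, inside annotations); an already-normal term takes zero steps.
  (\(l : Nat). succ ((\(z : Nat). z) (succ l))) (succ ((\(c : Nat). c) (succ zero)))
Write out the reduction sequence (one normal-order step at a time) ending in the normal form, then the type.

normal-order reduction sequence:
  (\(l : Nat). succ ((\(z : Nat). z) (succ l))) (succ ((\(c : Nat). c) (succ zero)))
  ~> succ ((\(l : Nat). l) (succ (succ ((\(z : Nat). z) (succ zero)))))
  ~> succ (succ (succ ((\(l : Nat). l) (succ zero))))
  ~> succ (succ (succ (succ zero)))
the term's type:
  Nat


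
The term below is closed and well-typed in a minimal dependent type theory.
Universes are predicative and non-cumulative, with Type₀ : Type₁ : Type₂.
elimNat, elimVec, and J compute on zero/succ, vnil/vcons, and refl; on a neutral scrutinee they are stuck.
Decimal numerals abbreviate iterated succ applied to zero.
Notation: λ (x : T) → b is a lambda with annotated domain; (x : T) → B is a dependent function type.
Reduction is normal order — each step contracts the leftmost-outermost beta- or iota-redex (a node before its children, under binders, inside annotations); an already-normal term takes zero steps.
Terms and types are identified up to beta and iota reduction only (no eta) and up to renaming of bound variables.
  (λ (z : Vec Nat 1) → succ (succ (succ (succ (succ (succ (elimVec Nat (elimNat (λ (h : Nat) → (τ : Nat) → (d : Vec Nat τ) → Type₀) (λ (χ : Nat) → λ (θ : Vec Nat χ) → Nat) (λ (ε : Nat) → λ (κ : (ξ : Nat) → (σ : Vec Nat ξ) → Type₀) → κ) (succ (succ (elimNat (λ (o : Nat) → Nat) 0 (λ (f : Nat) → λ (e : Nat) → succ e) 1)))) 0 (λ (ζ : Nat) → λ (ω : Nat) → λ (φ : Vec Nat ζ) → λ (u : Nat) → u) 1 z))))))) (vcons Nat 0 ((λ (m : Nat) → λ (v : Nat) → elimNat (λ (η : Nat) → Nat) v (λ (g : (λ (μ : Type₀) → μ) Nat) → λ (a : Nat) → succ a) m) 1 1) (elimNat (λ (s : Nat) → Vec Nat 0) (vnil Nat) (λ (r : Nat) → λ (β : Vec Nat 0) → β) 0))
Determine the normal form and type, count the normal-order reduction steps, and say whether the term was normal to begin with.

reduced normal form:
  6
inferred type:
  Nat
reduction steps (normal order): 22
already normal: no
first contracted redex: a beta-redex


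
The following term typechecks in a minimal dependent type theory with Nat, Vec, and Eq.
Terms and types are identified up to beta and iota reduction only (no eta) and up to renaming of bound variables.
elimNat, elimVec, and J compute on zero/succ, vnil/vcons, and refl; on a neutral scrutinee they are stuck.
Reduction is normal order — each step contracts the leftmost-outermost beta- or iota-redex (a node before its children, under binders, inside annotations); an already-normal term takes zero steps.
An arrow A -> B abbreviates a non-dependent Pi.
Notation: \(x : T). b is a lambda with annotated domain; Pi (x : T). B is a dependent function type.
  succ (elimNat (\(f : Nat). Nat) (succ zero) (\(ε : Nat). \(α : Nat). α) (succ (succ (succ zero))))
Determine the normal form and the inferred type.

reduced normal form:
  succ (succ zero)
inferred type:
  Nat


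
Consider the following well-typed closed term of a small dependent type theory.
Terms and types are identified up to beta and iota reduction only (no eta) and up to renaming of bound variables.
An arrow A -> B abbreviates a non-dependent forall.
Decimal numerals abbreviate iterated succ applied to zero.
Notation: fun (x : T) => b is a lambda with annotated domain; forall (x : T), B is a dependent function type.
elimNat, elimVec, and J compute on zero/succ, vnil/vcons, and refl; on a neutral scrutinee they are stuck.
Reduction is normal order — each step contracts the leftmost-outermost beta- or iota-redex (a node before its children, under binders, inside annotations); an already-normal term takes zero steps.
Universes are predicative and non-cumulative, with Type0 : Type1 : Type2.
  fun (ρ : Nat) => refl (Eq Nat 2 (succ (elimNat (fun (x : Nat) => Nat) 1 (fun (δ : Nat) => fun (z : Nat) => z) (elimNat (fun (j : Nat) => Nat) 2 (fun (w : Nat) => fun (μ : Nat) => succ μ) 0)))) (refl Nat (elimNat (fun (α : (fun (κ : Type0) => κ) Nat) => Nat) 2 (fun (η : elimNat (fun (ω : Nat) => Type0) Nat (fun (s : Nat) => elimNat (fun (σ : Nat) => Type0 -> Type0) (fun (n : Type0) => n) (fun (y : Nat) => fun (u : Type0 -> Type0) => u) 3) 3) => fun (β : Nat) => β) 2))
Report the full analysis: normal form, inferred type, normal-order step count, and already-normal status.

reduced normal form:
  fun (ρ : Nat) => refl (Eq Nat 2 2) (refl Nat 2)
type:
  Nat -> Eq (Eq Nat 2 2) (refl Nat 2) (refl Nat 2)
normal-order step count: 15
already normal: no
first contracted redex: an elimNat iota-redex
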